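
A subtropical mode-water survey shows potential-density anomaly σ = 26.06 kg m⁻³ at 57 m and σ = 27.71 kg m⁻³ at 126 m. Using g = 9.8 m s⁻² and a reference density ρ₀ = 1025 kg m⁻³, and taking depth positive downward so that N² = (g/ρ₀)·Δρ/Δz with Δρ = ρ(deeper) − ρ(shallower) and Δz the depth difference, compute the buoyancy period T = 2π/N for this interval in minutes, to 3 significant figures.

6.93 min

Δρ = 1027.71 − 1026.06 = 1.65 kg m⁻³ over Δz = 126 − 57 = 69 m.
N² = (9.8/1025) × (1.65/69) = 2.2863 × 10⁻⁴ s⁻².
N = √(2.2863 × 10⁻⁴) = 0.015121 rad s⁻¹, so T = 2π/N = 415.53 s = 6.9255 min ≈ 6.93 min.
Since Δρ > 0 the layer is stably stratified.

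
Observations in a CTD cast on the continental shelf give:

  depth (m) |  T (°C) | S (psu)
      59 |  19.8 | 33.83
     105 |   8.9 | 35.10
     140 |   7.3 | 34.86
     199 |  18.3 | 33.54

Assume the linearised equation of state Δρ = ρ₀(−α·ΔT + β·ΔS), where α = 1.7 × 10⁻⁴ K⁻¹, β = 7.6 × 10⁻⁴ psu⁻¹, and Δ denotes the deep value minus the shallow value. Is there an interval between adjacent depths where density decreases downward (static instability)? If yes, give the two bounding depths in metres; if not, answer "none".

140–199 m

Evaluate Δρ/ρ₀ = −αΔT + βΔS across each adjacent pair:
  59–105 m: −αΔT+βΔS = −(1.7 × 10⁻⁴)(-10.9)+(7.6 × 10⁻⁴)(+1.27) = 2.8 × 10⁻³ → stable
  105–140 m: −αΔT+βΔS = −(1.7 × 10⁻⁴)(-1.6)+(7.6 × 10⁻⁴)(-0.24) = 9.0 × 10⁻⁵ → stable
  140–199 m: −αΔT+βΔS = −(1.7 × 10⁻⁴)(+11.0)+(7.6 × 10⁻⁴)(-1.32) = -2.9 × 10⁻³ → UNSTABLE
The 140–199 m interval has Δρ < 0: lighter water underlies denser water.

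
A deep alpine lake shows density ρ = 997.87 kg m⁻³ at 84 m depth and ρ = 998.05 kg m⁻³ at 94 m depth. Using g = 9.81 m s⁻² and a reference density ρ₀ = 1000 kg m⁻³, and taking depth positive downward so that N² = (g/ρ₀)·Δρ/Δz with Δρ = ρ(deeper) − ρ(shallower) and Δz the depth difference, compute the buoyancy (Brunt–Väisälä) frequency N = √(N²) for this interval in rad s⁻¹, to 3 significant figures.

0.0133 rad s⁻¹

Δρ = 998.05 − 997.87 = 0.18 kg m⁻³ over Δz = 94 − 84 = 10 m.
N² = (9.81/1000) × (0.18/10) = 1.7658 × 10⁻⁴ s⁻².
N = √(1.7658 × 10⁻⁴) = 0.013288 rad s⁻¹ ≈ 0.0133 rad s⁻¹.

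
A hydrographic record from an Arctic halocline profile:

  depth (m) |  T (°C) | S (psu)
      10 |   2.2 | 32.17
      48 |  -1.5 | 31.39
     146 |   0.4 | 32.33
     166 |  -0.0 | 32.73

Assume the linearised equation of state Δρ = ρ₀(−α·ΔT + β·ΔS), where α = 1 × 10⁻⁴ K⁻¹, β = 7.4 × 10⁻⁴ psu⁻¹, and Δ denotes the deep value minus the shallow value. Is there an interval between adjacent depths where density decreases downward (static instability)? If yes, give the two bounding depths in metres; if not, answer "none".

Evaluate Δρ/ρ₀ = −αΔT + βΔS across each adjacent pair:
  10–48 m: −αΔT+βΔS = −(1 × 10⁻⁴)(-3.7)+(7.4 × 10⁻⁴)(-0.78) = -2.1 × 10⁻⁴ → UNSTABLE
  48–146 m: −αΔT+βΔS = −(1 × 10⁻⁴)(+1.9)+(7.4 × 10⁻⁴)(+0.94) = 5.1 × 10⁻⁴ → stable
  146–166 m: −αΔT+βΔS = −(1 × 10⁻⁴)(-0.4)+(7.4 × 10⁻⁴)(+0.40) = 3.4 × 10⁻⁴ → stable
The 10–48 m interval has Δρ < 0: lighter water underlies denser water.

10–48 m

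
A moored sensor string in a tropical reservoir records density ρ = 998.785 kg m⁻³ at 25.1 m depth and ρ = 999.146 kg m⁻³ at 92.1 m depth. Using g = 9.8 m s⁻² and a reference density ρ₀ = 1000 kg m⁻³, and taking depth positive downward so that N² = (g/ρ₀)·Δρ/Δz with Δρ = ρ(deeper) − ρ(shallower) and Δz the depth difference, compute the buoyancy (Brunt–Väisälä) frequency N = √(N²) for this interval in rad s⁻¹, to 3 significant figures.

7.27 × 10⁻³ rad s⁻¹

Δρ = 999.146 − 998.785 = 0.361 kg m⁻³ over Δz = 92.1 − 25.1 = 67 m.
N² = (9.8/1000) × (0.361/67) = 5.2803 × 10⁻⁵ s⁻².
N = √(5.2803 × 10⁻⁵) = 7.2666 × 10⁻³ rad s⁻¹ ≈ 7.27 × 10⁻³ rad s⁻¹.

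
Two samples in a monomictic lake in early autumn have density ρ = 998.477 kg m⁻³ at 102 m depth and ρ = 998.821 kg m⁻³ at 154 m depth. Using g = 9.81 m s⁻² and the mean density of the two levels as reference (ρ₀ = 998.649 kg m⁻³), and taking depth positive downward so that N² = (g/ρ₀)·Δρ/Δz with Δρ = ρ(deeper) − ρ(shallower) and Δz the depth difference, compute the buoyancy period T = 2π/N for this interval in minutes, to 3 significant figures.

13.0 min

Δρ = 998.821 − 998.477 = 0.344 kg m⁻³ over Δz = 154 − 102 = 52 m.
N² = (9.81/998.649) × (0.344/52) = 6.4985 × 10⁻⁵ s⁻².
N = √(6.4985 × 10⁻⁵) = 8.0613 × 10⁻³ rad s⁻¹, so T = 2π/N = 779.43 s = 12.990 min ≈ 13.0 min.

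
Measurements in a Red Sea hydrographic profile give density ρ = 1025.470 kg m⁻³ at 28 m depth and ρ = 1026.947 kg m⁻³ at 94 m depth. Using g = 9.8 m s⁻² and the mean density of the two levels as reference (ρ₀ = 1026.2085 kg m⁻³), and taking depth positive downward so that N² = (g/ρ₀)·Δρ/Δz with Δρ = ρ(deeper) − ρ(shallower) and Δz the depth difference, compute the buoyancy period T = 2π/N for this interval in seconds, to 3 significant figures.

430 s

Δρ = 1026.947 − 1025.470 = 1.477 kg m⁻³ over Δz = 94 − 28 = 66 m.
N² = (9.8/1026.2085) × (1.477/66) = 2.1371 × 10⁻⁴ s⁻².
N = √(2.1371 × 10⁻⁴) = 0.014619 rad s⁻¹, so T = 2π/N = 429.80 s ≈ 430 s.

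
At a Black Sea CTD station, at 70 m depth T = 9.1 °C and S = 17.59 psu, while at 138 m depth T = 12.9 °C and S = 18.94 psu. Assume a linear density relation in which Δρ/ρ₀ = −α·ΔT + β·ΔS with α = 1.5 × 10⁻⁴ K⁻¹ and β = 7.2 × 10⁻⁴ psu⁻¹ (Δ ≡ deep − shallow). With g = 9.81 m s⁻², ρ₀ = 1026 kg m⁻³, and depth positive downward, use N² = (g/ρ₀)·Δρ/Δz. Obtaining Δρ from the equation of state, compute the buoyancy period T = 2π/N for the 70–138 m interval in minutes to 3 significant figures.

ΔT = +3.8 K, ΔS = +1.35 psu (deep − shallow).
Δρ/ρ₀ = −αΔT + βΔS = -5.70 × 10⁻⁴ + 9.72 × 10⁻⁴ = 4.02 × 10⁻⁴, so Δρ ≈ 0.4125 kg m⁻³.
N² = (g/ρ₀)·Δρ/Δz = g·(Δρ/ρ₀)/Δz = 9.81 × 4.02 × 10⁻⁴ / 68 = 5.7994 × 10⁻⁵ s⁻².
N = √(5.7994 × 10⁻⁵) = 7.6154 × 10⁻³ rad s⁻¹ → T = 2π/N = 825.06 s = 13.751 min ≈ 13.8 min.

13.8 min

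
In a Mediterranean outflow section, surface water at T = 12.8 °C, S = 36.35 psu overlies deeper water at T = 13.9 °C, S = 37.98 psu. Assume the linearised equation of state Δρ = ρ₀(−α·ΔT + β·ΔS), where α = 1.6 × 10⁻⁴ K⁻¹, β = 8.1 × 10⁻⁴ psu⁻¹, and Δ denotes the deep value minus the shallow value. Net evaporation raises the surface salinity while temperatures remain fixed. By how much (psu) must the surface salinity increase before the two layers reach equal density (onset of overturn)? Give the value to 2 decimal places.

1.41 psu

Neutral buoyancy requires −α(T_deep − T_surf) + β(S_deep − S_surf′) = 0.
S_surf′ = S_deep − (α/β)·ΔT = 37.98 − (1.6 × 10⁻⁴/8.1 × 10⁻⁴)·(+1.1) = 37.7627 psu.
Increase required: 37.7627 − 36.35 = 1.4127 psu.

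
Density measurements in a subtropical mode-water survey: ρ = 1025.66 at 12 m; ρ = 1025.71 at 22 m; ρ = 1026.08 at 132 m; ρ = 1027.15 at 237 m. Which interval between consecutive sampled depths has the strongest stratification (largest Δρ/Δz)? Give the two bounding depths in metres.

Compute the density gradient over each adjacent pair:
  12–22 m: Δρ/Δz = 0.05/10 = 5.0 × 10⁻³ kg m⁻⁴
  22–132 m: Δρ/Δz = 0.37/110 = 3.4 × 10⁻³ kg m⁻⁴
  132–237 m: Δρ/Δz = 1.07/105 = 0.010 kg m⁻⁴
The largest gradient is in the 132–237 m interval — the pycnocline.

132–237 m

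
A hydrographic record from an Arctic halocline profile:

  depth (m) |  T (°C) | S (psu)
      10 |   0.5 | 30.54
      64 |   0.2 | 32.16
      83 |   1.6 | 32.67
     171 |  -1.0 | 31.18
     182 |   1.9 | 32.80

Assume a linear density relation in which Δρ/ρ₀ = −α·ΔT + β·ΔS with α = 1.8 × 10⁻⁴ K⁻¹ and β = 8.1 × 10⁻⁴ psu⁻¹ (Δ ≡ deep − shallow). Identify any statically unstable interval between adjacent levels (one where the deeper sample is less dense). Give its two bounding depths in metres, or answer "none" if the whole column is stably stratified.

83–171 m

Evaluate Δρ/ρ₀ = −αΔT + βΔS across each adjacent pair:
  10–64 m: −αΔT+βΔS = −(1.8 × 10⁻⁴)(-0.3)+(8.1 × 10⁻⁴)(+1.62) = 1.4 × 10⁻³ → stable
  64–83 m: −αΔT+βΔS = −(1.8 × 10⁻⁴)(+1.4)+(8.1 × 10⁻⁴)(+0.51) = 1.6 × 10⁻⁴ → stable
  83–171 m: −αΔT+βΔS = −(1.8 × 10⁻⁴)(-2.6)+(8.1 × 10⁻⁴)(-1.49) = -7.4 × 10⁻⁴ → UNSTABLE
  171–182 m: −αΔT+βΔS = −(1.8 × 10⁻⁴)(+2.9)+(8.1 × 10⁻⁴)(+1.62) = 7.9 × 10⁻⁴ → stable
The 83–171 m interval has Δρ < 0: lighter water underlies denser water.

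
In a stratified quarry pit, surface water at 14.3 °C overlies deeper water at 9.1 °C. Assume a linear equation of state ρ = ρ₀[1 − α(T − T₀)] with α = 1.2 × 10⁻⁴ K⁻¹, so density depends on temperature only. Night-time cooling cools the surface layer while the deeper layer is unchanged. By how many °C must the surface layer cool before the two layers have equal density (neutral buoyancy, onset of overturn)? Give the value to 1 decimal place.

5.2 °C

With temperature the only control, equal density requires T_surf′ = T_deep.
T_surf′ = 9.1 °C.
Cooling required: 14.3 − 9.1 = 5.2 °C.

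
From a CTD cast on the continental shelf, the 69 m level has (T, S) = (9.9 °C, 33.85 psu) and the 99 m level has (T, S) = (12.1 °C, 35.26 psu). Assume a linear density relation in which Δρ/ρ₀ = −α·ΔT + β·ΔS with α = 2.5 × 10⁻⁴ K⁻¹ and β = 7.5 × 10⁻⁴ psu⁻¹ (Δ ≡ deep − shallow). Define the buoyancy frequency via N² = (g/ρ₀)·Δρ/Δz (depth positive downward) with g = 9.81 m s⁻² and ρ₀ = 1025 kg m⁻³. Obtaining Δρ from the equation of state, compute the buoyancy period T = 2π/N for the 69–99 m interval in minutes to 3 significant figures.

ΔT = +2.2 K, ΔS = +1.41 psu (deep − shallow).
Δρ/ρ₀ = −αΔT + βΔS = -5.50 × 10⁻⁴ + 1.0575 × 10⁻³ = 5.075 × 10⁻⁴, so Δρ ≈ 0.5202 kg m⁻³.
N² = (g/ρ₀)·Δρ/Δz = g·(Δρ/ρ₀)/Δz = 9.81 × 5.075 × 10⁻⁴ / 30 = 1.6595 × 10⁻⁴ s⁻².
N = √(1.6595 × 10⁻⁴) = 0.012882 rad s⁻¹ → T = 2π/N = 487.75 s = 8.1292 min ≈ 8.13 min.

8.13 min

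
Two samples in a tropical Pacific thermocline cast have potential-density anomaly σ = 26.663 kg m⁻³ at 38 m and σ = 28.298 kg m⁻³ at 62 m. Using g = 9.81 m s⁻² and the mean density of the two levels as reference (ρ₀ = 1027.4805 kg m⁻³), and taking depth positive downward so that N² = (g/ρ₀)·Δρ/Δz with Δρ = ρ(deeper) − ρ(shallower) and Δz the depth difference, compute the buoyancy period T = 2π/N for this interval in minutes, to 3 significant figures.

Δρ = 1028.298 − 1026.663 = 1.635 kg m⁻³ over Δz = 62 − 38 = 24 m.
N² = (9.81/1027.4805) × (1.635/24) = 6.5043 × 10⁻⁴ s⁻².
N = √(6.5043 × 10⁻⁴) = 0.025504 rad s⁻¹, so T = 2π/N = 246.36 s = 4.1060 min ≈ 4.11 min.

4.11 min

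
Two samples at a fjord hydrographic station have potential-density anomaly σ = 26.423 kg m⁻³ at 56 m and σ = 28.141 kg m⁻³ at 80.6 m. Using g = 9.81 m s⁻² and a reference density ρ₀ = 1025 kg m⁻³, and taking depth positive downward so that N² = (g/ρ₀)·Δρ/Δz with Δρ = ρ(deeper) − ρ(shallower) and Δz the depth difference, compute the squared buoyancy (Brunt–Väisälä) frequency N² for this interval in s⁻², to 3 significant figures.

Δρ = 1028.141 − 1026.423 = 1.718 kg m⁻³ over Δz = 80.6 − 56 = 24.6 m.
N² = (9.81/1025) × (1.718/24.6) = 6.6840 × 10⁻⁴ s⁻² ≈ 6.68 × 10⁻⁴ s⁻².

6.68 × 10⁻⁴ s⁻²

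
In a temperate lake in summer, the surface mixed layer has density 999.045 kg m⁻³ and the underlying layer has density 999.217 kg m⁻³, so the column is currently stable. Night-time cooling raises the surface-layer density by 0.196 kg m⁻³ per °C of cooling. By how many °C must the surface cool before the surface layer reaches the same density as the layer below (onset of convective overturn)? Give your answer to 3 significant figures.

0.878 °C

Density deficit of the surface layer: 999.217 − 999.045 = 0.172 kg m⁻³.
Required change = 0.172 / 0.196 = 0.878 °C.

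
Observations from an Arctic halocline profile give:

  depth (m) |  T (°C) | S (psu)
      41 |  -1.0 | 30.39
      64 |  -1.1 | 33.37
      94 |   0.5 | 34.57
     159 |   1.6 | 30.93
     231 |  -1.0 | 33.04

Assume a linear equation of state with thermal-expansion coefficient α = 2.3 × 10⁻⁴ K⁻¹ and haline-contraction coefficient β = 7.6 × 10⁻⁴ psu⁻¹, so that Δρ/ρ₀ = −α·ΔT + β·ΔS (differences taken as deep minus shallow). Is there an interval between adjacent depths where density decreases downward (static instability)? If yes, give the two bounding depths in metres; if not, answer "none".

94–159 m

Evaluate Δρ/ρ₀ = −αΔT + βΔS across each adjacent pair:
  41–64 m: −αΔT+βΔS = −(2.3 × 10⁻⁴)(-0.1)+(7.6 × 10⁻⁴)(+2.98) = 2.3 × 10⁻³ → stable
  64–94 m: −αΔT+βΔS = −(2.3 × 10⁻⁴)(+1.6)+(7.6 × 10⁻⁴)(+1.20) = 5.4 × 10⁻⁴ → stable
  94–159 m: −αΔT+βΔS = −(2.3 × 10⁻⁴)(+1.1)+(7.6 × 10⁻⁴)(-3.64) = -3.0 × 10⁻³ → UNSTABLE
  159–231 m: −αΔT+βΔS = −(2.3 × 10⁻⁴)(-2.6)+(7.6 × 10⁻⁴)(+2.11) = 2.2 × 10⁻³ → stable
The 94–159 m interval has Δρ < 0: lighter water underlies denser water.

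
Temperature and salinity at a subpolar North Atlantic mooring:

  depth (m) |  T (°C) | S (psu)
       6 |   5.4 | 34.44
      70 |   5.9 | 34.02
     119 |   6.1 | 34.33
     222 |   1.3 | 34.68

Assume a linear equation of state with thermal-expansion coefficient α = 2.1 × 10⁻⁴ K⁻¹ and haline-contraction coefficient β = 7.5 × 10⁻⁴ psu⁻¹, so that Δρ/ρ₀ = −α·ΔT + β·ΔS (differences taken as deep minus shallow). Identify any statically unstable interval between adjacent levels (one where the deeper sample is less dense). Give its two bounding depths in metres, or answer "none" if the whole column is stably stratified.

Evaluate Δρ/ρ₀ = −αΔT + βΔS across each adjacent pair:
  6–70 m: −αΔT+βΔS = −(2.1 × 10⁻⁴)(+0.5)+(7.5 × 10⁻⁴)(-0.42) = -4.2 × 10⁻⁴ → UNSTABLE
  70–119 m: −αΔT+βΔS = −(2.1 × 10⁻⁴)(+0.2)+(7.5 × 10⁻⁴)(+0.31) = 1.9 × 10⁻⁴ → stable
  119–222 m: −αΔT+βΔS = −(2.1 × 10⁻⁴)(-4.8)+(7.5 × 10⁻⁴)(+0.35) = 1.3 × 10⁻³ → stable
The 6–70 m interval has Δρ < 0: lighter water underlies denser water.

6–70 m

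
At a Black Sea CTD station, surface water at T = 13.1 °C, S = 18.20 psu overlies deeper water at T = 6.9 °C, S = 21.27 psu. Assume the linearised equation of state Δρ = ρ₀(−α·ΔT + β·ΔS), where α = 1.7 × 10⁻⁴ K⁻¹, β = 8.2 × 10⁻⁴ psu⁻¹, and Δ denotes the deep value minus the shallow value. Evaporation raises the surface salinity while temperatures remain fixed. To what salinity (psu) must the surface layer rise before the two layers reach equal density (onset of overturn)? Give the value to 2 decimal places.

22.56 psu

Neutral buoyancy requires −α(T_deep − T_surf) + β(S_deep − S_surf′) = 0.
S_surf′ = S_deep − (α/β)·ΔT = 21.27 − (1.7 × 10⁻⁴/8.2 × 10⁻⁴)·(-6.2) = 22.5554 psu.
Increase required: 22.5554 − 18.20 = 4.3554 psu.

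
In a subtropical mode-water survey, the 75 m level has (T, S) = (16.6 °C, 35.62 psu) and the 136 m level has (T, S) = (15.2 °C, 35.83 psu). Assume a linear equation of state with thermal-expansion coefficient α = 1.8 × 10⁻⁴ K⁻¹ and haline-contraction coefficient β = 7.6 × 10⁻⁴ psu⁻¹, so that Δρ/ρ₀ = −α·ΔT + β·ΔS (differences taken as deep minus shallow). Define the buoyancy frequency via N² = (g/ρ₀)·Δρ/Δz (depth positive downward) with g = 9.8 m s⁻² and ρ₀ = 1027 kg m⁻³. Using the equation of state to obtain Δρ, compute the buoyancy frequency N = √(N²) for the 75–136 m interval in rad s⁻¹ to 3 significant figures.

ΔT = -1.4 K, ΔS = +0.21 psu (deep − shallow).
Δρ/ρ₀ = −αΔT + βΔS = 2.52 × 10⁻⁴ + 1.596 × 10⁻⁴ = 4.116 × 10⁻⁴, so Δρ ≈ 0.4227 kg m⁻³.
N² = (g/ρ₀)·Δρ/Δz = g·(Δρ/ρ₀)/Δz = 9.8 × 4.116 × 10⁻⁴ / 61 = 6.6126 × 10⁻⁵ s⁻².
N = √(6.6126 × 10⁻⁵) = 8.1318 × 10⁻³ rad s⁻¹ ≈ 8.13 × 10⁻³ rad s⁻¹.

8.13 × 10⁻³ rad s⁻¹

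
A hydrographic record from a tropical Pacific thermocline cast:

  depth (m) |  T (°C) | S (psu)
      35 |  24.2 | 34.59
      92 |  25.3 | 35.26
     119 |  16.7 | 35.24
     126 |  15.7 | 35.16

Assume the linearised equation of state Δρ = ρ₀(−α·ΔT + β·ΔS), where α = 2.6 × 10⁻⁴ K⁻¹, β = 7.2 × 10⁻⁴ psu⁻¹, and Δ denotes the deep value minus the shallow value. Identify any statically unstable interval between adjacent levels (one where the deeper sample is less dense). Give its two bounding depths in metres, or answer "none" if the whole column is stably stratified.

none

Evaluate Δρ/ρ₀ = −αΔT + βΔS across each adjacent pair:
  35–92 m: −αΔT+βΔS = −(2.6 × 10⁻⁴)(+1.1)+(7.2 × 10⁻⁴)(+0.67) = 2.0 × 10⁻⁴ → stable
  92–119 m: −αΔT+βΔS = −(2.6 × 10⁻⁴)(-8.6)+(7.2 × 10⁻⁴)(-0.02) = 2.2 × 10⁻³ → stable
  119–126 m: −αΔT+βΔS = −(2.6 × 10⁻⁴)(-1.0)+(7.2 × 10⁻⁴)(-0.08) = 2.0 × 10⁻⁴ → stable
Every interval has Δρ > 0: the column is stably stratified throughout.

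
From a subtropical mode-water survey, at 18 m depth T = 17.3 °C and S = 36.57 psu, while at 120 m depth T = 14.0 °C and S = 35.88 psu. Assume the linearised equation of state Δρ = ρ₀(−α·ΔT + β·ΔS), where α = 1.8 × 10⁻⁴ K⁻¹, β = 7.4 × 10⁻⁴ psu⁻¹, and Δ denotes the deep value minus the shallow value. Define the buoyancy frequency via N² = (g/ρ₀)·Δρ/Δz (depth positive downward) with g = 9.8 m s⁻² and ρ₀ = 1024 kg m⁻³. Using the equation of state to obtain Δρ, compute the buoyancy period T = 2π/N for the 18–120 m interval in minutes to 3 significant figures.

37.0 min

ΔT = -3.3 K, ΔS = -0.69 psu (deep − shallow).
Δρ/ρ₀ = −αΔT + βΔS = 5.94 × 10⁻⁴ − 5.106 × 10⁻⁴ = 8.34 × 10⁻⁵, so Δρ ≈ 0.08540 kg m⁻³.
N² = (g/ρ₀)·Δρ/Δz = g·(Δρ/ρ₀)/Δz = 9.8 × 8.34 × 10⁻⁵ / 102 = 8.0129 × 10⁻⁶ s⁻².
N = √(8.0129 × 10⁻⁶) = 2.8307 × 10⁻³ rad s⁻¹ → T = 2π/N = 2.2197 × 10³ s = 36.995 min ≈ 37.0 min.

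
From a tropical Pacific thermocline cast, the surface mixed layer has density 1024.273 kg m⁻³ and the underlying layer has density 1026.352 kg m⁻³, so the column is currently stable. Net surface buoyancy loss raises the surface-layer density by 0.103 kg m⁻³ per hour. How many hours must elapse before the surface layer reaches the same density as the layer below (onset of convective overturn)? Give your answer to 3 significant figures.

20.2 hours

Density deficit of the surface layer: 1026.352 − 1024.273 = 2.079 kg m⁻³.
Required change = 2.079 / 0.103 = 20.2 hours.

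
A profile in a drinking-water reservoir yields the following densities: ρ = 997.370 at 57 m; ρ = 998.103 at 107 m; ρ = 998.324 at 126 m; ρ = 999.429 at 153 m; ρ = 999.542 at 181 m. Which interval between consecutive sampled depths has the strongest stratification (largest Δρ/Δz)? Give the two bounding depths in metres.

126–153 m

Compute the density gradient over each adjacent pair:
  57–107 m: Δρ/Δz = 0.733/50 = 0.015 kg m⁻⁴
  107–126 m: Δρ/Δz = 0.221/19 = 0.012 kg m⁻⁴
  126–153 m: Δρ/Δz = 1.105/27 = 0.041 kg m⁻⁴
  153–181 m: Δρ/Δz = 0.113/28 = 4.0 × 10⁻³ kg m⁻⁴
The largest gradient is in the 126–153 m interval — the pycnocline.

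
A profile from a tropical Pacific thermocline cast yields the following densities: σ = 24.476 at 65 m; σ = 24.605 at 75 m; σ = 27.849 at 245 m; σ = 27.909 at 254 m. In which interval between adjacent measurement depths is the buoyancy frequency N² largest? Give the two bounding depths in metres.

Compute the density gradient over each adjacent pair:
  65–75 m: Δρ/Δz = 0.129/10 = 0.013 kg m⁻⁴
  75–245 m: Δρ/Δz = 3.244/170 = 0.019 kg m⁻⁴
  245–254 m: Δρ/Δz = 0.060/9 = 6.7 × 10⁻³ kg m⁻⁴
The largest gradient is in the 75–245 m interval — the pycnocline.

75–245 m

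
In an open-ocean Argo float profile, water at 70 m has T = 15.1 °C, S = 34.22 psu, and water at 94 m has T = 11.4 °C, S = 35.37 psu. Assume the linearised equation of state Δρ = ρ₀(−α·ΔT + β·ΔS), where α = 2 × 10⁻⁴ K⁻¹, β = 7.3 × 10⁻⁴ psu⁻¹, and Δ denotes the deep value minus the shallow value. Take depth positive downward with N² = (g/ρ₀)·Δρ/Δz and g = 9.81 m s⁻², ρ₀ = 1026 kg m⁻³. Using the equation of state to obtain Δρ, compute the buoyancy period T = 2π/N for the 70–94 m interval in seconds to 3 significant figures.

ΔT = -3.7 K, ΔS = +1.15 psu (deep − shallow).
Δρ/ρ₀ = −αΔT + βΔS = 7.40 × 10⁻⁴ + 8.395 × 10⁻⁴ = 1.5795 × 10⁻³, so Δρ ≈ 1.621 kg m⁻³.
N² = (g/ρ₀)·Δρ/Δz = g·(Δρ/ρ₀)/Δz = 9.81 × 1.5795 × 10⁻³ / 24 = 6.4562 × 10⁻⁴ s⁻².
N = √(6.4562 × 10⁻⁴) = 0.025409 rad s⁻¹ → T = 2π/N = 247.28 s ≈ 247 s.

247 s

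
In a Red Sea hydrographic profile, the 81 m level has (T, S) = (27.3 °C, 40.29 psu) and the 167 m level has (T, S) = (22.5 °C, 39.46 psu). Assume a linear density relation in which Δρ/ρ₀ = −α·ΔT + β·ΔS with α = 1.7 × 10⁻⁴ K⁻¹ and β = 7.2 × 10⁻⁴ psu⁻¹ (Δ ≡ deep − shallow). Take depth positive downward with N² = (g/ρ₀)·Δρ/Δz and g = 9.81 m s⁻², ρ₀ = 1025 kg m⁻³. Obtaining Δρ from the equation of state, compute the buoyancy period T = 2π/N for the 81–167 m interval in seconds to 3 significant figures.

ΔT = -4.8 K, ΔS = -0.83 psu (deep − shallow).
Δρ/ρ₀ = −αΔT + βΔS = 8.16 × 10⁻⁴ − 5.976 × 10⁻⁴ = 2.184 × 10⁻⁴, so Δρ ≈ 0.2239 kg m⁻³.
N² = (g/ρ₀)·Δρ/Δz = g·(Δρ/ρ₀)/Δz = 9.81 × 2.184 × 10⁻⁴ / 86 = 2.4913 × 10⁻⁵ s⁻².
N = √(2.4913 × 10⁻⁵) = 4.9913 × 10⁻³ rad s⁻¹ → T = 2π/N = 1.2588 × 10³ s ≈ 1.26 × 10³ s.

1.26 × 10³ s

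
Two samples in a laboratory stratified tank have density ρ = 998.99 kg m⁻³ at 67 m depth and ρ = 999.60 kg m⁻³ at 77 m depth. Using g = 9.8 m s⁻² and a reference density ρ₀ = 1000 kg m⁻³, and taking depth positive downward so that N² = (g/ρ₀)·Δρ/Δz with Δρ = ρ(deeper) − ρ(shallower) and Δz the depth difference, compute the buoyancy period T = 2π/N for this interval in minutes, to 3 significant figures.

Δρ = 999.60 − 998.99 = 0.61 kg m⁻³ over Δz = 77 − 67 = 10 m.
N² = (9.8/1000) × (0.61/10) = 5.9780 × 10⁻⁴ s⁻².
N = √(5.9780 × 10⁻⁴) = 0.024450 rad s⁻¹, so T = 2π/N = 256.98 s = 4.2830 min ≈ 4.28 min.

4.28 min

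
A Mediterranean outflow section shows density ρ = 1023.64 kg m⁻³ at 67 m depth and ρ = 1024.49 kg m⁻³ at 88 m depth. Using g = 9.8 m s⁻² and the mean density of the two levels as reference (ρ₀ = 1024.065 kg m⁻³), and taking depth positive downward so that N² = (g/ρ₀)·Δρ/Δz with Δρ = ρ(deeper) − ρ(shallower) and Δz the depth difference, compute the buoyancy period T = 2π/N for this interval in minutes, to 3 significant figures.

Δρ = 1024.49 − 1023.64 = 0.85 kg m⁻³ over Δz = 88 − 67 = 21 m.
N² = (9.8/1024.065) × (0.85/21) = 3.8735 × 10⁻⁴ s⁻².
N = √(3.8735 × 10⁻⁴) = 0.019681 rad s⁻¹, so T = 2π/N = 319.25 s = 5.3208 min ≈ 5.32 min.
A positive N² confirms static stability across the interval.

5.32 min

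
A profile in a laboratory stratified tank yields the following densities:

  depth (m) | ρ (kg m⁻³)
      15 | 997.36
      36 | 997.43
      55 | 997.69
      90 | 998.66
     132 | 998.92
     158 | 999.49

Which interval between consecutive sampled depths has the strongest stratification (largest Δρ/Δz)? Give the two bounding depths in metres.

Compute the density gradient over each adjacent pair:
  15–36 m: Δρ/Δz = 0.07/21 = 3.3 × 10⁻³ kg m⁻⁴
  36–55 m: Δρ/Δz = 0.26/19 = 0.014 kg m⁻⁴
  55–90 m: Δρ/Δz = 0.97/35 = 0.028 kg m⁻⁴
  90–132 m: Δρ/Δz = 0.26/42 = 6.2 × 10⁻³ kg m⁻⁴
  132–158 m: Δρ/Δz = 0.57/26 = 0.022 kg m⁻⁴
The largest gradient is in the 55–90 m interval — the pycnocline.

55–90 m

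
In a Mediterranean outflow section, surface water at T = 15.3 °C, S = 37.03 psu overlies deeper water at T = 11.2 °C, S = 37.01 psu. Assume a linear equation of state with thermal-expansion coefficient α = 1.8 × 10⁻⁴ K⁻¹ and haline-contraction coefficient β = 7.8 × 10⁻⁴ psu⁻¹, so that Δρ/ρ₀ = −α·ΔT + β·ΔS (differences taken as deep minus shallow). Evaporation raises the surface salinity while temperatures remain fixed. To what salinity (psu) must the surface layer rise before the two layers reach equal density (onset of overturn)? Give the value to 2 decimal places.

37.96 psu

Neutral buoyancy requires −α(T_deep − T_surf) + β(S_deep − S_surf′) = 0.
S_surf′ = S_deep − (α/β)·ΔT = 37.01 − (1.8 × 10⁻⁴/7.8 × 10⁻⁴)·(-4.1) = 37.9562 psu.
Increase required: 37.9562 − 37.03 = 0.9262 psu.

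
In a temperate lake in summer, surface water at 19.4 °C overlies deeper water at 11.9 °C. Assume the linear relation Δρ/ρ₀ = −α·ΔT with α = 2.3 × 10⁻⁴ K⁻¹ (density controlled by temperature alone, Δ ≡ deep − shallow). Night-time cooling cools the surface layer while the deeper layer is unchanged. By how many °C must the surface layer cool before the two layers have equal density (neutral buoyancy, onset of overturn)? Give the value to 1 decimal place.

With temperature the only control, equal density requires T_surf′ = T_deep.
T_surf′ = 11.9 °C.
Cooling required: 19.4 − 11.9 = 7.5 °C.

7.5 °C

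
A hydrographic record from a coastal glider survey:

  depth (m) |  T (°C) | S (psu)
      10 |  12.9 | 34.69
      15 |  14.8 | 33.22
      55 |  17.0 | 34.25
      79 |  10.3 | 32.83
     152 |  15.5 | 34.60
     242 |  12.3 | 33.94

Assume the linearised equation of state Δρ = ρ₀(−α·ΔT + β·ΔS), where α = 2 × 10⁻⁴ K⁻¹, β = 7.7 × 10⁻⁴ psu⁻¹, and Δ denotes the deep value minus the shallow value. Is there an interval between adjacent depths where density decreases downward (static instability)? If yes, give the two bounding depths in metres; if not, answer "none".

Evaluate Δρ/ρ₀ = −αΔT + βΔS across each adjacent pair:
  10–15 m: −αΔT+βΔS = −(2 × 10⁻⁴)(+1.9)+(7.7 × 10⁻⁴)(-1.47) = -1.5 × 10⁻³ → UNSTABLE
  15–55 m: −αΔT+βΔS = −(2 × 10⁻⁴)(+2.2)+(7.7 × 10⁻⁴)(+1.03) = 3.5 × 10⁻⁴ → stable
  55–79 m: −αΔT+βΔS = −(2 × 10⁻⁴)(-6.7)+(7.7 × 10⁻⁴)(-1.42) = 2.5 × 10⁻⁴ → stable
  79–152 m: −αΔT+βΔS = −(2 × 10⁻⁴)(+5.2)+(7.7 × 10⁻⁴)(+1.77) = 3.2 × 10⁻⁴ → stable
  152–242 m: −αΔT+βΔS = −(2 × 10⁻⁴)(-3.2)+(7.7 × 10⁻⁴)(-0.66) = 1.3 × 10⁻⁴ → stable
The 10–15 m interval has Δρ < 0: lighter water underlies denser water.

10–15 m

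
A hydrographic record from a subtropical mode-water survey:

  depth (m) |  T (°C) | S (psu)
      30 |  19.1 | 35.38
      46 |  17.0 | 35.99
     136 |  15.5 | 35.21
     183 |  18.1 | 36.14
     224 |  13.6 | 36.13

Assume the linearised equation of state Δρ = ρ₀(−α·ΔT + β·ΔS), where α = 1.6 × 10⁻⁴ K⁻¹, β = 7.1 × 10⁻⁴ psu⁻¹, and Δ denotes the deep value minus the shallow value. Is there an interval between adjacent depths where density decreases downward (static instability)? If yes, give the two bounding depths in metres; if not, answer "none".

Evaluate Δρ/ρ₀ = −αΔT + βΔS across each adjacent pair:
  30–46 m: −αΔT+βΔS = −(1.6 × 10⁻⁴)(-2.1)+(7.1 × 10⁻⁴)(+0.61) = 7.7 × 10⁻⁴ → stable
  46–136 m: −αΔT+βΔS = −(1.6 × 10⁻⁴)(-1.5)+(7.1 × 10⁻⁴)(-0.78) = -3.1 × 10⁻⁴ → UNSTABLE
  136–183 m: −αΔT+βΔS = −(1.6 × 10⁻⁴)(+2.6)+(7.1 × 10⁻⁴)(+0.93) = 2.4 × 10⁻⁴ → stable
  183–224 m: −αΔT+βΔS = −(1.6 × 10⁻⁴)(-4.5)+(7.1 × 10⁻⁴)(-0.01) = 7.1 × 10⁻⁴ → stable
The 46–136 m interval has Δρ < 0: lighter water underlies denser water.

46–136 m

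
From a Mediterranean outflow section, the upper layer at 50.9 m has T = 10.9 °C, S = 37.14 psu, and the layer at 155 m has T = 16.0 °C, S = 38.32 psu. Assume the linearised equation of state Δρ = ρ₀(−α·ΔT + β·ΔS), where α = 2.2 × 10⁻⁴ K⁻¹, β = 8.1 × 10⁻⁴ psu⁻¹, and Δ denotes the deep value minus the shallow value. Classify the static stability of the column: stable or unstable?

unstable

ΔT = 16.0 − 10.9 = +5.1 K and ΔS = 38.32 − 37.14 = +1.18 psu (deep − shallow).
−αΔT = -1.122 × 10⁻³; βΔS = 9.558 × 10⁻⁴; sum Δρ/ρ₀ = -1.662 × 10⁻⁴.
Δρ/ρ₀ < 0, so Δρ < 0: deeper water is lighter → statically unstable; the column would overturn.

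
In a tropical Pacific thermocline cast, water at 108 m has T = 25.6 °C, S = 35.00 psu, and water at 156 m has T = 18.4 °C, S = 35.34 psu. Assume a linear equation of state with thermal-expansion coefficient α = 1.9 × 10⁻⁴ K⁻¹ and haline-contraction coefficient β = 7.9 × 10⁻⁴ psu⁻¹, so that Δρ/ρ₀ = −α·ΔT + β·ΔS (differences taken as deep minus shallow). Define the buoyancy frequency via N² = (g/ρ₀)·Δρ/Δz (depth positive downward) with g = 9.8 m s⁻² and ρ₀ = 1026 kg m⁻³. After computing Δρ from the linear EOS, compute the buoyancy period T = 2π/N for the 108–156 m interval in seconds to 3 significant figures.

344 s

ΔT = -7.2 K, ΔS = +0.34 psu (deep − shallow).
Δρ/ρ₀ = −αΔT + βΔS = 1.368 × 10⁻³ + 2.686 × 10⁻⁴ = 1.6366 × 10⁻³, so Δρ ≈ 1.679 kg m⁻³.
N² = (g/ρ₀)·Δρ/Δz = g·(Δρ/ρ₀)/Δz = 9.8 × 1.6366 × 10⁻³ / 48 = 3.3414 × 10⁻⁴ s⁻².
N = √(3.3414 × 10⁻⁴) = 0.018279 rad s⁻¹ → T = 2π/N = 343.74 s ≈ 344 s.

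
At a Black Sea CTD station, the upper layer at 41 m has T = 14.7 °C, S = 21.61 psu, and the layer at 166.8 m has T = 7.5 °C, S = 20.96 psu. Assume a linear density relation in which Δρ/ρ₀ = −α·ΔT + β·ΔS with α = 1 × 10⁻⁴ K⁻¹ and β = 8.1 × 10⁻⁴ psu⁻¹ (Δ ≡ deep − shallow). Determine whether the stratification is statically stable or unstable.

stable

ΔT = 7.5 − 14.7 = -7.2 K and ΔS = 20.96 − 21.61 = -0.65 psu (deep − shallow).
−αΔT = 7.20 × 10⁻⁴; βΔS = -5.265 × 10⁻⁴; sum Δρ/ρ₀ = 1.935 × 10⁻⁴.
Δρ/ρ₀ > 0, so Δρ > 0: deeper water is denser → statically stable.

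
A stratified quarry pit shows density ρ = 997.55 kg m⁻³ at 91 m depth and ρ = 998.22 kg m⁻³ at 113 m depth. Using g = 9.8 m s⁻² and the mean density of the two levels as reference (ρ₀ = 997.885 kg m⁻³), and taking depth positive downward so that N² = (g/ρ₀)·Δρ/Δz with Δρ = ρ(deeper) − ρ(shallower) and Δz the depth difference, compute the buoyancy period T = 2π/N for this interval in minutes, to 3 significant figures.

6.06 min

Δρ = 998.22 − 997.55 = 0.67 kg m⁻³ over Δz = 113 − 91 = 22 m.
N² = (9.8/997.885) × (0.67/22) = 2.9909 × 10⁻⁴ s⁻².
N = √(2.9909 × 10⁻⁴) = 0.017294 rad s⁻¹, so T = 2π/N = 363.32 s = 6.0553 min ≈ 6.06 min.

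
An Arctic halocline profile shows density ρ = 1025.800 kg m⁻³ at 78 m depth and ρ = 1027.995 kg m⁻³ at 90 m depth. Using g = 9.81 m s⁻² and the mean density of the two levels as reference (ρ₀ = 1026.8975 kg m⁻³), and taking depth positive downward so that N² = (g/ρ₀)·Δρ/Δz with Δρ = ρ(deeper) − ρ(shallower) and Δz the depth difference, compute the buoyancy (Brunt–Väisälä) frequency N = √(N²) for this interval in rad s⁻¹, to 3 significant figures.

0.0418 rad s⁻¹

Δρ = 1027.995 − 1025.800 = 2.195 kg m⁻³ over Δz = 90 − 78 = 12 m.
N² = (9.81/1026.8975) × (2.195/12) = 1.7474 × 10⁻³ s⁻².
N = √(1.7474 × 10⁻³) = 0.041802 rad s⁻¹ ≈ 0.0418 rad s⁻¹.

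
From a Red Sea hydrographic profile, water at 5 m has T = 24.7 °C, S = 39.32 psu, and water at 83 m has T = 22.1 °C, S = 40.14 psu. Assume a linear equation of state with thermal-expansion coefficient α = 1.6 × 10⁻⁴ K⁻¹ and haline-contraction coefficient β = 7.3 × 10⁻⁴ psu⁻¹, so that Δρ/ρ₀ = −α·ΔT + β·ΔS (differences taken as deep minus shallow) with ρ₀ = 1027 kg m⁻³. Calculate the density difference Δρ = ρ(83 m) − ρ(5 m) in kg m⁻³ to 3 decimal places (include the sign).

ΔT = -2.6 K, ΔS = +0.82 psu (deep − shallow).
Δρ/ρ₀ = −(1.6 × 10⁻⁴)(-2.6) + (7.3 × 10⁻⁴)(+0.82) = 1.0146 × 10⁻³.
Δρ = 1027 × (1.0146 × 10⁻³) = +1.042 kg m⁻³.
Positive Δρ: denser below, stable.

+1.042 kg m⁻³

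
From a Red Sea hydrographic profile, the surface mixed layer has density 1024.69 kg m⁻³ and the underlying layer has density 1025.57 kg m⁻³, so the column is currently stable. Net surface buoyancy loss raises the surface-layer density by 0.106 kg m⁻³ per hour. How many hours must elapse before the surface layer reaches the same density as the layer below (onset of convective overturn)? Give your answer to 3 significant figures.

Density deficit of the surface layer: 1025.57 − 1024.69 = 0.88 kg m⁻³.
Required change = 0.88 / 0.106 = 8.30 hours.

8.30 hours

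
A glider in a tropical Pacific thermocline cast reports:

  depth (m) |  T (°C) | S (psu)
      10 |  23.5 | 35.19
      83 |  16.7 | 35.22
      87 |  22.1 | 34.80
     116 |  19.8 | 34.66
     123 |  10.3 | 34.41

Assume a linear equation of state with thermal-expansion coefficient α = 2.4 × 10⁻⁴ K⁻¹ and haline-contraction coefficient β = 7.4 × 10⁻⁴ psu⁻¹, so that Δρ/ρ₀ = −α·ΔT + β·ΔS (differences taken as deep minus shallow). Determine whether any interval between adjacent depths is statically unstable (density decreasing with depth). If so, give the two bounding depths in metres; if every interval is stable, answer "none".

83–87 m

Evaluate Δρ/ρ₀ = −αΔT + βΔS across each adjacent pair:
  10–83 m: −αΔT+βΔS = −(2.4 × 10⁻⁴)(-6.8)+(7.4 × 10⁻⁴)(+0.03) = 1.7 × 10⁻³ → stable
  83–87 m: −αΔT+βΔS = −(2.4 × 10⁻⁴)(+5.4)+(7.4 × 10⁻⁴)(-0.42) = -1.6 × 10⁻³ → UNSTABLE
  87–116 m: −αΔT+βΔS = −(2.4 × 10⁻⁴)(-2.3)+(7.4 × 10⁻⁴)(-0.14) = 4.5 × 10⁻⁴ → stable
  116–123 m: −αΔT+βΔS = −(2.4 × 10⁻⁴)(-9.5)+(7.4 × 10⁻⁴)(-0.25) = 2.1 × 10⁻³ → stable
The 83–87 m interval has Δρ < 0: lighter water underlies denser water.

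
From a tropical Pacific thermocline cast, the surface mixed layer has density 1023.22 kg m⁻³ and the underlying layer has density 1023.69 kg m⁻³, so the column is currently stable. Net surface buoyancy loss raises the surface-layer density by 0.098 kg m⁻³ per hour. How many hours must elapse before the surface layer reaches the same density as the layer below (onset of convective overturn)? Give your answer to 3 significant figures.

Density deficit of the surface layer: 1023.69 − 1023.22 = 0.47 kg m⁻³.
Required change = 0.47 / 0.098 = 4.80 hours.

4.80 hours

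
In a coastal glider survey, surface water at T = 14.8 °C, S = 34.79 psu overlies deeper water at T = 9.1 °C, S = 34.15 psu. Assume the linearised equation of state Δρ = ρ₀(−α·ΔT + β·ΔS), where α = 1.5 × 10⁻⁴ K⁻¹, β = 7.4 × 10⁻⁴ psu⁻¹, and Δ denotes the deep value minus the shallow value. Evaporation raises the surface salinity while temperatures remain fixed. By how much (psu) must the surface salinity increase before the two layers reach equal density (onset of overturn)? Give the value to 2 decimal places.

0.52 psu

Neutral buoyancy requires −α(T_deep − T_surf) + β(S_deep − S_surf′) = 0.
S_surf′ = S_deep − (α/β)·ΔT = 34.15 − (1.5 × 10⁻⁴/7.4 × 10⁻⁴)·(-5.7) = 35.3054 psu.
Increase required: 35.3054 − 34.79 = 0.5154 psu.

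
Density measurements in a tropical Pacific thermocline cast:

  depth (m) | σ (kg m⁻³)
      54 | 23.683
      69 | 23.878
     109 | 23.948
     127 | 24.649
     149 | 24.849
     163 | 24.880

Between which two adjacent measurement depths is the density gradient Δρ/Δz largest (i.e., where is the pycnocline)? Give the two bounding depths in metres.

Compute the density gradient over each adjacent pair:
  54–69 m: Δρ/Δz = 0.195/15 = 0.013 kg m⁻⁴
  69–109 m: Δρ/Δz = 0.070/40 = 1.8 × 10⁻³ kg m⁻⁴
  109–127 m: Δρ/Δz = 0.701/18 = 0.039 kg m⁻⁴
  127–149 m: Δρ/Δz = 0.200/22 = 9.1 × 10⁻³ kg m⁻⁴
  149–163 m: Δρ/Δz = 0.031/14 = 2.2 × 10⁻³ kg m⁻⁴
The largest gradient is in the 109–127 m interval — the pycnocline.

109–127 m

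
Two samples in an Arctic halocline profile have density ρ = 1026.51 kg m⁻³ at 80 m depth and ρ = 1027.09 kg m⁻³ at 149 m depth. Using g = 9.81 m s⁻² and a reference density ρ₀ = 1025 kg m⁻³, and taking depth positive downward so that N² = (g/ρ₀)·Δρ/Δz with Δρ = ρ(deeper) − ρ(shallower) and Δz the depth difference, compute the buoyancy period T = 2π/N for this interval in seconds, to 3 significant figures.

Δρ = 1027.09 − 1026.51 = 0.58 kg m⁻³ over Δz = 149 − 80 = 69 m.
N² = (9.81/1025) × (0.58/69) = 8.0450 × 10⁻⁵ s⁻².
N = √(8.0450 × 10⁻⁵) = 8.9694 × 10⁻³ rad s⁻¹, so T = 2π/N = 700.51 s ≈ 701 s.

701 s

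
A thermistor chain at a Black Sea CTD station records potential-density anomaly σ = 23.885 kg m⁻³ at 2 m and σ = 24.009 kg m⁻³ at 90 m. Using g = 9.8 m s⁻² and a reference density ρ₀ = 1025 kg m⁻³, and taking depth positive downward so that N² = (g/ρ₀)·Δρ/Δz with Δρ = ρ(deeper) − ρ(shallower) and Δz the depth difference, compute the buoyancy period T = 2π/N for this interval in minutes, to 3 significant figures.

28.5 min

Δρ = 1024.009 − 1023.885 = 0.124 kg m⁻³ over Δz = 90 − 2 = 88 m.
N² = (9.8/1025) × (0.124/88) = 1.3472 × 10⁻⁵ s⁻².
N = √(1.3472 × 10⁻⁵) = 3.6704 × 10⁻³ rad s⁻¹, so T = 2π/N = 1.7119 × 10³ s = 28.532 min ≈ 28.5 min.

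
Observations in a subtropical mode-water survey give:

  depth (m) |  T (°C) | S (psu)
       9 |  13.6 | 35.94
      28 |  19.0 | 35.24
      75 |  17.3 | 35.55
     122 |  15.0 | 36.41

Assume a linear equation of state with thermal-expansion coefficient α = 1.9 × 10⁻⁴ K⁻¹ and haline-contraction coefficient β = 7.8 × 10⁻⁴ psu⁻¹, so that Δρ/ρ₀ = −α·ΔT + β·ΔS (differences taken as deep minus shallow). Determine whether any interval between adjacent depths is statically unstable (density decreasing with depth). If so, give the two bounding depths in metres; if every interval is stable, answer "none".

9–28 m

Evaluate Δρ/ρ₀ = −αΔT + βΔS across each adjacent pair:
  9–28 m: −αΔT+βΔS = −(1.9 × 10⁻⁴)(+5.4)+(7.8 × 10⁻⁴)(-0.70) = -1.6 × 10⁻³ → UNSTABLE
  28–75 m: −αΔT+βΔS = −(1.9 × 10⁻⁴)(-1.7)+(7.8 × 10⁻⁴)(+0.31) = 5.6 × 10⁻⁴ → stable
  75–122 m: −αΔT+βΔS = −(1.9 × 10⁻⁴)(-2.3)+(7.8 × 10⁻⁴)(+0.86) = 1.1 × 10⁻³ → stable
The 9–28 m interval has Δρ < 0: lighter water underlies denser water.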